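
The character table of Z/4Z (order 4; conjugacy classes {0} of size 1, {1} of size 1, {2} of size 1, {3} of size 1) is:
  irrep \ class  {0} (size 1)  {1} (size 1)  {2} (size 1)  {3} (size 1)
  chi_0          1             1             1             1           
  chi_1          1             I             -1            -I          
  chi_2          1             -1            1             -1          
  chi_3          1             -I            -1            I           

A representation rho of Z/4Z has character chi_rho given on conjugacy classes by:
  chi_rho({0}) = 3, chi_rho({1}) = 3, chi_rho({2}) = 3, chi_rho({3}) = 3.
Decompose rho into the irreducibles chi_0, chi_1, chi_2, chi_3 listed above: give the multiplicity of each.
Multiplicities: chi_0: 3, chi_1: 0, chi_2: 0, chi_3: 0.

Argument: Use <chi_rho, chi> = (1/|G|) sum_C |C| * chi_rho(C) * conj(chi(C)) with |G| = 4 for each irreducible chi in the table:
  <chi_rho, chi_0> = (1/4)[1*(3)*conj(1) + 1*(3)*conj(1) + 1*(3)*conj(1) + 1*(3)*conj(1)]
      = (1/4)[(3) + (3) + (3) + (3)] = 12/4 = 3
  <chi_rho, chi_1> = (1/4)[1*(3)*conj(1) + 1*(3)*conj(I) + 1*(3)*conj(-1) + 1*(3)*conj(-I)]
      = (1/4)[(3) + (-3*I) + (-3) + (3*I)] = 0/4 = 0
  <chi_rho, chi_2> = (1/4)[1*(3)*conj(1) + 1*(3)*conj(-1) + 1*(3)*conj(1) + 1*(3)*conj(-1)]
      = (1/4)[(3) + (-3) + (3) + (-3)] = 0/4 = 0
  <chi_rho, chi_3> = (1/4)[1*(3)*conj(1) + 1*(3)*conj(-I) + 1*(3)*conj(-1) + 1*(3)*conj(I)]
      = (1/4)[(3) + (3*I) + (-3) + (-3*I)] = 0/4 = 0
(Exp terms are combined using exp(i*s)*conj(exp(i*t)) = exp(i*(s-t)), and sums of them are collapsed using the identity that for every m > 1 the m distinct m-th roots of unity sum to 0, e.g. 1 + exp(2*I*pi/3) + exp(-2*I*pi/3) = 0.)
Dimension check: dim(rho) = sum (mult * dim) = 3*1 + 0*1 + 0*1 + 0*1 = 3 = chi_rho(e) = 3.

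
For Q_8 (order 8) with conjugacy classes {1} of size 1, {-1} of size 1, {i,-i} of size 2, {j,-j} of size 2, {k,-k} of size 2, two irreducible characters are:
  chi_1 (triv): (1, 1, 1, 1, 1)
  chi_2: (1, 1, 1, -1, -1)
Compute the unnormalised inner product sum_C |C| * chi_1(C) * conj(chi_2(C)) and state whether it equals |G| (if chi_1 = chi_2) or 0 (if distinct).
Sum = 0; so <chi_1, chi_2> = 0 (distinct irreducibles are orthogonal).

Details: Compute term by term over conjugacy classes (|C| * chi_1(C) * conj(chi_2(C))):
  1*(1)*conj(1) + 1*(1)*conj(1) + 2*(1)*conj(1) + 2*(1)*conj(-1) + 2*(1)*conj(-1)
  = (1) + (1) + (2) + (-2) + (-2)
  = 0.
Dividing by |G| = 8 gives 0/8 = 0, matching the row-orthogonality relation <chi_1, chi_2> = [chi_1 = chi_2].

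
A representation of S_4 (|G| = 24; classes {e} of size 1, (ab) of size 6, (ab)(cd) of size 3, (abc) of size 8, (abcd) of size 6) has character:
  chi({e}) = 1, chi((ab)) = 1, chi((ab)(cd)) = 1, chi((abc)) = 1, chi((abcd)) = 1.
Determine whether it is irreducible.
Irreducible: <chi, chi> = 1.

Details: <chi, chi> = (1/|G|) sum_C |C| * |chi(C)|^2 = (1/24)[1*|1|^2 + 6*|1|^2 + 3*|1|^2 + 8*|1|^2 + 6*|1|^2]
  = (1/24)[(1) + (6) + (3) + (8) + (6)] = 24/24 = 1.
A character is irreducible iff <chi, chi> = 1, so this representation is irreducible.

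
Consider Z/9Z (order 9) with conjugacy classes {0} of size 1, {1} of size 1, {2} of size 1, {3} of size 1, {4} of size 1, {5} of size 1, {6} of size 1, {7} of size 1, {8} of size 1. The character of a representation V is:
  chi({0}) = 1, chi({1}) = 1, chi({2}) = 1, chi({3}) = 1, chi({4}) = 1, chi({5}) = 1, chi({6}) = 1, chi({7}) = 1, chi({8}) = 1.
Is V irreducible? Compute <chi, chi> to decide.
Irreducible: <chi, chi> = 1.

Proof sketch: <chi, chi> = (1/|G|) sum_C |C| * |chi(C)|^2 = (1/9)[1*|1|^2 + 1*|1|^2 + 1*|1|^2 + 1*|1|^2 + 1*|1|^2 + 1*|1|^2 + 1*|1|^2 + 1*|1|^2 + 1*|1|^2]
  = (1/9)[(1) + (1) + (1) + (1) + (1) + (1) + (1) + (1) + (1)] = 9/9 = 1.
(Exp terms are combined using exp(i*s)*conj(exp(i*t)) = exp(i*(s-t)), and sums of them are collapsed using the identity that for every m > 1 the m distinct m-th roots of unity sum to 0, e.g. 1 + exp(2*I*pi/3) + exp(-2*I*pi/3) = 0.)
A character is irreducible iff <chi, chi> = 1, so this representation is irreducible.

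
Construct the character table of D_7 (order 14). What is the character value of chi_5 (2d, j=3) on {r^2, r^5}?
Conjugacy classes: {e} of size 1, {r^1, r^6} of size 2, {r^2, r^5} of size 2, {r^3, r^4} of size 2, {s, sr, ..., sr^6} of size 7.
Character table:
  irrep \ class              {e} (size 1)  {r^1, r^6} (size 2)  {r^2, r^5} (size 2)  {r^3, r^4} (size 2)  {s, sr, ..., sr^6} (size 7)
  chi_1 (triv)               1             1                    1                    1                    1                          
  chi_2 (sign: r->1, s->-1)  1             1                    1                    1                    -1                         
  chi_3 (2d, j=1)            2             2*cos(2*pi/7)        -2*cos(3*pi/7)       -2*cos(pi/7)         0                          
  chi_4 (2d, j=2)            2             -2*cos(3*pi/7)       -2*cos(pi/7)         2*cos(2*pi/7)        0                          
  chi_5 (2d, j=3)            2             -2*cos(pi/7)         2*cos(2*pi/7)        -2*cos(3*pi/7)       0                          

Spot check: chi_5 (2d, j=3) on {r^2, r^5} = 2*cos(2*pi/7).

Solution. D_7 has order 2*7 = 14 with 5 conjugacy classes, hence 5 irreducibles. Sum of squared dims 1 + 1 + 4 + 4 + 4 = 14 = |G|. Linear characters come from the abelianisation; the 2-dimensional irreps have character r^k -> 2*cos(2*pi*j*k/7), reflections -> 0.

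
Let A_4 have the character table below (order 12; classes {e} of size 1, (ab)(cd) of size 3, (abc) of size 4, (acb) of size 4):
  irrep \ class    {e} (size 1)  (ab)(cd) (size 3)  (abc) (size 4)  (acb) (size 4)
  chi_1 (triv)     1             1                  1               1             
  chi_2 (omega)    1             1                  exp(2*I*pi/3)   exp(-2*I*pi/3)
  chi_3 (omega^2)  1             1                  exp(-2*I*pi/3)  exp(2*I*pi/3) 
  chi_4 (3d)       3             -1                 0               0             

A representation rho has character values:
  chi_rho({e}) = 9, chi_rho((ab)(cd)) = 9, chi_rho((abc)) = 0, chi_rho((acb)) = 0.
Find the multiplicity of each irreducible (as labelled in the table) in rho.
Multiplicities: chi_1: 3, chi_2: 3, chi_3: 3, chi_4: 0.

Derivation: Use <chi_rho, chi> = (1/|G|) sum_C |C| * chi_rho(C) * conj(chi(C)) with |G| = 12 for each irreducible chi in the table:
  <chi_rho, chi_1> = (1/12)[1*(9)*conj(1) + 3*(9)*conj(1) + 4*(0)*conj(1) + 4*(0)*conj(1)]
      = (1/12)[(9) + (27) + (0) + (0)] = 36/12 = 3
  <chi_rho, chi_2> = (1/12)[1*(9)*conj(1) + 3*(9)*conj(1) + 4*(0)*conj(exp(2*I*pi/3)) + 4*(0)*conj(exp(-2*I*pi/3))]
      = (1/12)[(9) + (27) + (0) + (0)] = 36/12 = 3
  <chi_rho, chi_3> = (1/12)[1*(9)*conj(1) + 3*(9)*conj(1) + 4*(0)*conj(exp(-2*I*pi/3)) + 4*(0)*conj(exp(2*I*pi/3))]
      = (1/12)[(9) + (27) + (0) + (0)] = 36/12 = 3
  <chi_rho, chi_4> = (1/12)[1*(9)*conj(3) + 3*(9)*conj(-1) + 4*(0)*conj(0) + 4*(0)*conj(0)]
      = (1/12)[(27) + (-27) + (0) + (0)] = 0/12 = 0
(Exp terms are combined using exp(i*s)*conj(exp(i*t)) = exp(i*(s-t)), and sums of them are collapsed using the identity that for every m > 1 the m distinct m-th roots of unity sum to 0, e.g. 1 + exp(2*I*pi/3) + exp(-2*I*pi/3) = 0.)
Dimension check: dim(rho) = sum (mult * dim) = 3*1 + 3*1 + 3*1 + 0*3 = 9 = chi_rho(e) = 9.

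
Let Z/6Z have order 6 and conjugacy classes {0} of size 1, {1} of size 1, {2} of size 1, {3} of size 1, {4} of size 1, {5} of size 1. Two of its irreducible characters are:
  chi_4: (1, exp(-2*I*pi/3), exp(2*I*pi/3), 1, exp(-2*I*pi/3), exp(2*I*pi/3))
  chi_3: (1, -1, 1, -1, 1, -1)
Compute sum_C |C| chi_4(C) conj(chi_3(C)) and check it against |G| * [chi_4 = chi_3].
Sum = 0; so <chi_4, chi_3> = 0 (distinct irreducibles are orthogonal).

Details: Compute term by term over conjugacy classes (|C| * chi_4(C) * conj(chi_3(C))):
  1*(1)*conj(1) + 1*(exp(-2*I*pi/3))*conj(-1) + 1*(exp(2*I*pi/3))*conj(1) + 1*(1)*conj(-1) + 1*(exp(-2*I*pi/3))*conj(1) + 1*(exp(2*I*pi/3))*conj(-1)
  = (1) + (-exp(-2*I*pi/3)) + (exp(2*I*pi/3)) + (-1) + (exp(-2*I*pi/3)) + (-exp(2*I*pi/3))
  = 0.
(Exp terms are combined using exp(i*s)*conj(exp(i*t)) = exp(i*(s-t)), and sums of them are collapsed using the identity that for every m > 1 the m distinct m-th roots of unity sum to 0, e.g. 1 + exp(2*I*pi/3) + exp(-2*I*pi/3) = 0.)
Dividing by |G| = 6 gives 0/6 = 0, matching the row-orthogonality relation <chi_4, chi_3> = [chi_4 = chi_3].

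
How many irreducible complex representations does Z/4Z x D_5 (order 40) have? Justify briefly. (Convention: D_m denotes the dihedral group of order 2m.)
16

Justification: The number of irreducible complex representations of a finite group equals its number of conjugacy classes. For a direct product, #classes(G x H) = #classes(G) * #classes(H). Z/4Z has 4 classes (abelian), D_5 has 4 classes, so 4 * 4 = 16, so Z/4Z x D_5 (order 40) has exactly 16 irreducible complex representations.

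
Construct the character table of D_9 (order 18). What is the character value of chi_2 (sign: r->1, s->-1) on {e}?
Conjugacy classes: {e} of size 1, {r^1, r^8} of size 2, {r^2, r^7} of size 2, {r^3, r^6} of size 2, {r^4, r^5} of size 2, {s, sr, ..., sr^8} of size 9.
Character table:
  irrep \ class              {e} (size 1)  {r^1, r^8} (size 2)  {r^2, r^7} (size 2)  {r^3, r^6} (size 2)  {r^4, r^5} (size 2)  {s, sr, ..., sr^8} (size 9)
  chi_1 (triv)               1             1                    1                    1                    1                    1                          
  chi_2 (sign: r->1, s->-1)  1             1                    1                    1                    1                    -1                         
  chi_3 (2d, j=1)            2             2*cos(2*pi/9)        2*cos(4*pi/9)        -1                   -2*cos(pi/9)         0                          
  chi_4 (2d, j=2)            2             2*cos(4*pi/9)        -2*cos(pi/9)         -1                   2*cos(2*pi/9)        0                          
  chi_5 (2d, j=3)            2             -1                   -1                   2                    -1                   0                          
  chi_6 (2d, j=4)            2             -2*cos(pi/9)         2*cos(2*pi/9)        -1                   2*cos(4*pi/9)        0                          

Spot check: chi_2 (sign: r->1, s->-1) on {e} = 1.

Explanation: D_9 has order 2*9 = 18 with 6 conjugacy classes, hence 6 irreducibles. Sum of squared dims 1 + 1 + 4 + 4 + 4 + 4 = 18 = |G|. Linear characters come from the abelianisation; the 2-dimensional irreps have character r^k -> 2*cos(2*pi*j*k/9), reflections -> 0.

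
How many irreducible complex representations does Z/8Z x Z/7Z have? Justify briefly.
56

Details: The number of irreducible complex representations of a finite group equals its number of conjugacy classes. Z/8Z x Z/7Z is abelian of order 56, so every element is its own conjugacy class: 56 classes, so Z/8Z x Z/7Z (order 56) has exactly 56 irreducible complex representations.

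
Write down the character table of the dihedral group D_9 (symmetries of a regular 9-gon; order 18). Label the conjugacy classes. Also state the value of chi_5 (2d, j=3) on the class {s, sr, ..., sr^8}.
Conjugacy classes: {e} of size 1, {r^1, r^8} of size 2, {r^2, r^7} of size 2, {r^3, r^6} of size 2, {r^4, r^5} of size 2, {s, sr, ..., sr^8} of size 9.
Character table:
  irrep \ class              {e} (size 1)  {r^1, r^8} (size 2)  {r^2, r^7} (size 2)  {r^3, r^6} (size 2)  {r^4, r^5} (size 2)  {s, sr, ..., sr^8} (size 9)
  chi_1 (triv)               1             1                    1                    1                    1                    1                          
  chi_2 (sign: r->1, s->-1)  1             1                    1                    1                    1                    -1                         
  chi_3 (2d, j=1)            2             2*cos(2*pi/9)        2*cos(4*pi/9)        -1                   -2*cos(pi/9)         0                          
  chi_4 (2d, j=2)            2             2*cos(4*pi/9)        -2*cos(pi/9)         -1                   2*cos(2*pi/9)        0                          
  chi_5 (2d, j=3)            2             -1                   -1                   2                    -1                   0                          
  chi_6 (2d, j=4)            2             -2*cos(pi/9)         2*cos(2*pi/9)        -1                   2*cos(4*pi/9)        0                          

Spot check: chi_5 (2d, j=3) on {s, sr, ..., sr^8} = 0.

Derivation: D_9 has order 2*9 = 18 with 6 conjugacy classes, hence 6 irreducibles. Sum of squared dims 1 + 1 + 4 + 4 + 4 + 4 = 18 = |G|. Linear characters come from the abelianisation; the 2-dimensional irreps have character r^k -> 2*cos(2*pi*j*k/9), reflections -> 0.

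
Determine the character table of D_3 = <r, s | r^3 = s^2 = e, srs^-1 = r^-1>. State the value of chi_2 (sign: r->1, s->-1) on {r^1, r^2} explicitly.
Conjugacy classes: {e} of size 1, {r^1, r^2} of size 2, {s, sr, ..., sr^2} of size 3.
Character table:
  irrep \ class              {e} (size 1)  {r^1, r^2} (size 2)  {s, sr, ..., sr^2} (size 3)
  chi_1 (triv)               1             1                    1                          
  chi_2 (sign: r->1, s->-1)  1             1                    -1                         
  chi_3 (2d, j=1)            2             -1                   0                          

Spot check: chi_2 (sign: r->1, s->-1) on {r^1, r^2} = 1.

Explanation: D_3 has order 2*3 = 6 with 3 conjugacy classes, hence 3 irreducibles. Sum of squared dims 1 + 1 + 4 = 6 = |G|. Linear characters come from the abelianisation; the 2-dimensional irreps have character r^k -> 2*cos(2*pi*j*k/3), reflections -> 0.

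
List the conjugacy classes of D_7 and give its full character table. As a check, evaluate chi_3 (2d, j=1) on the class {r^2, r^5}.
Conjugacy classes: {e} of size 1, {r^1, r^6} of size 2, {r^2, r^5} of size 2, {r^3, r^4} of size 2, {s, sr, ..., sr^6} of size 7.
Character table:
  irrep \ class              {e} (size 1)  {r^1, r^6} (size 2)  {r^2, r^5} (size 2)  {r^3, r^4} (size 2)  {s, sr, ..., sr^6} (size 7)
  chi_1 (triv)               1             1                    1                    1                    1                          
  chi_2 (sign: r->1, s->-1)  1             1                    1                    1                    -1                         
  chi_3 (2d, j=1)            2             2*cos(2*pi/7)        -2*cos(3*pi/7)       -2*cos(pi/7)         0                          
  chi_4 (2d, j=2)            2             -2*cos(3*pi/7)       -2*cos(pi/7)         2*cos(2*pi/7)        0                          
  chi_5 (2d, j=3)            2             -2*cos(pi/7)         2*cos(2*pi/7)        -2*cos(3*pi/7)       0                          

Spot check: chi_3 (2d, j=1) on {r^2, r^5} = -2*cos(3*pi/7).

Derivation: D_7 has order 2*7 = 14 with 5 conjugacy classes, hence 5 irreducibles. Sum of squared dims 1 + 1 + 4 + 4 + 4 = 14 = |G|. Linear characters come from the abelianisation; the 2-dimensional irreps have character r^k -> 2*cos(2*pi*j*k/7), reflections -> 0.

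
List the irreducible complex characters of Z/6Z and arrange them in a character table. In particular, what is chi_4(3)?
Character table of Z/6Z (irreps indexed chi_0,...,chi_5 with chi_k(m) = zeta_6^(k*m), zeta_6 = exp(2*pi*i/6)):
  irrep \ class  {0} (size 1)  {1} (size 1)    {2} (size 1)    {3} (size 1)  {4} (size 1)    {5} (size 1)  
  chi_0          1             1               1               1             1               1             
  chi_1          1             exp(I*pi/3)     exp(2*I*pi/3)   -1            exp(-2*I*pi/3)  exp(-I*pi/3)  
  chi_2          1             exp(2*I*pi/3)   exp(-2*I*pi/3)  1             exp(2*I*pi/3)   exp(-2*I*pi/3)
  chi_3          1             -1              1               -1            1               -1            
  chi_4          1             exp(-2*I*pi/3)  exp(2*I*pi/3)   1             exp(-2*I*pi/3)  exp(2*I*pi/3) 
  chi_5          1             exp(-I*pi/3)    exp(-2*I*pi/3)  -1            exp(2*I*pi/3)   exp(I*pi/3)   

Spot check: chi_4(3) = zeta_6^(4*3) = zeta_6^12 = 1.

Reasoning: Z/6Z is abelian, so all 6 irreducible complex representations are 1-dimensional. They are given by chi_k(m) = zeta_6^(k*m) for k = 0,...,5. Row orthogonality: sum_m chi_k(m) conj(chi_l(m)) = 6 * [k = l].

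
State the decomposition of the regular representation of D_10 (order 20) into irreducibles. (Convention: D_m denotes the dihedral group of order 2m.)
Each irreducible V_i of dimension d_i appears with multiplicity d_i, i.e. rho_reg = (direct sum over all irreducibles V_i) d_i V_i. The irreducible dimensions for D_10 are 1, 1, 1, 1, 2, 2, 2, 2: 4 irreducibles of dimension 1, each with multiplicity 1; 4 irreducibles of dimension 2, each with multiplicity 2. Total dimension 4*1*1 + 4*2*2 = 20 = |G|.

Why: General theorem: in the regular representation of a finite group G, each irreducible appears with multiplicity equal to its dimension. Check: dim(rho_reg) = sum d_i^2 = 1 + 1 + 1 + 1 + 4 + 4 + 4 + 4 = 20 = |G|.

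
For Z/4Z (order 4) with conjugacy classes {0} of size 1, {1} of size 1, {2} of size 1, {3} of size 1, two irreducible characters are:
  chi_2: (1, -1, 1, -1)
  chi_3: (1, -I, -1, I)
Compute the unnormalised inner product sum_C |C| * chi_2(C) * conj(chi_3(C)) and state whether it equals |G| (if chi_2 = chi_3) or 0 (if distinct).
Sum = 0; so <chi_2, chi_3> = 0 (distinct irreducibles are orthogonal).

Argument: Compute term by term over conjugacy classes (|C| * chi_2(C) * conj(chi_3(C))):
  1*(1)*conj(1) + 1*(-1)*conj(-I) + 1*(1)*conj(-1) + 1*(-1)*conj(I)
  = (1) + (-I) + (-1) + (I)
  = 0.
(Exp terms are combined using exp(i*s)*conj(exp(i*t)) = exp(i*(s-t)), and sums of them are collapsed using the identity that for every m > 1 the m distinct m-th roots of unity sum to 0, e.g. 1 + exp(2*I*pi/3) + exp(-2*I*pi/3) = 0.)
Dividing by |G| = 4 gives 0/4 = 0, matching the row-orthogonality relation <chi_2, chi_3> = [chi_2 = chi_3].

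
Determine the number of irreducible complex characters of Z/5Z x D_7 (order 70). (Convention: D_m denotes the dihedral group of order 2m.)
25

Derivation: The number of irreducible complex representations of a finite group equals its number of conjugacy classes. For a direct product, #classes(G x H) = #classes(G) * #classes(H). Z/5Z has 5 classes (abelian), D_7 has 5 classes, so 5 * 5 = 25, so Z/5Z x D_7 (order 70) has exactly 25 irreducible complex representations.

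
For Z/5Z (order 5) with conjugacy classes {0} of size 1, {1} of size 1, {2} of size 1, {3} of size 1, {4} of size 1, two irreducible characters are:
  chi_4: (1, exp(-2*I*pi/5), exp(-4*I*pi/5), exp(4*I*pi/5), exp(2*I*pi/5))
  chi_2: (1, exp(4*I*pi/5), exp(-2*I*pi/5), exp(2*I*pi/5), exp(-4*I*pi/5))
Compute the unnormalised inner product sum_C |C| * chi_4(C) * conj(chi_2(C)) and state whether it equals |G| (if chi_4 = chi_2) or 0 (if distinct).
Sum = 0; so <chi_4, chi_2> = 0 (distinct irreducibles are orthogonal).

Explanation: Compute term by term over conjugacy classes (|C| * chi_4(C) * conj(chi_2(C))):
  1*(1)*conj(1) + 1*(exp(-2*I*pi/5))*conj(exp(4*I*pi/5)) + 1*(exp(-4*I*pi/5))*conj(exp(-2*I*pi/5)) + 1*(exp(4*I*pi/5))*conj(exp(2*I*pi/5)) + 1*(exp(2*I*pi/5))*conj(exp(-4*I*pi/5))
  = (1) + (exp(4*I*pi/5)) + (exp(-2*I*pi/5)) + (exp(2*I*pi/5)) + (exp(-4*I*pi/5))
  = 0.
(Exp terms are combined using exp(i*s)*conj(exp(i*t)) = exp(i*(s-t)), and sums of them are collapsed using the identity that for every m > 1 the m distinct m-th roots of unity sum to 0, e.g. 1 + exp(2*I*pi/3) + exp(-2*I*pi/3) = 0.)
Dividing by |G| = 5 gives 0/5 = 0, matching the row-orthogonality relation <chi_4, chi_2> = [chi_4 = chi_2].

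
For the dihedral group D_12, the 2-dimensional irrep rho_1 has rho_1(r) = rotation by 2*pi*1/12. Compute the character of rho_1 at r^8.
chi_{rho_1}(r^8) = 2*cos(2*pi*1*8/12) = -1

Explanation: rho_1(r^8) is rotation by angle 2*pi*1*8/12, whose trace is 2*cos(2*pi*1*8/12) = -1.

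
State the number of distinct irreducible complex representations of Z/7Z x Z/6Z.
42

The number of irreducible complex representations of a finite group equals its number of conjugacy classes. Z/7Z x Z/6Z is abelian of order 42, so every element is its own conjugacy class: 42 classes, so Z/7Z x Z/6Z (order 42) has exactly 42 irreducible complex representations.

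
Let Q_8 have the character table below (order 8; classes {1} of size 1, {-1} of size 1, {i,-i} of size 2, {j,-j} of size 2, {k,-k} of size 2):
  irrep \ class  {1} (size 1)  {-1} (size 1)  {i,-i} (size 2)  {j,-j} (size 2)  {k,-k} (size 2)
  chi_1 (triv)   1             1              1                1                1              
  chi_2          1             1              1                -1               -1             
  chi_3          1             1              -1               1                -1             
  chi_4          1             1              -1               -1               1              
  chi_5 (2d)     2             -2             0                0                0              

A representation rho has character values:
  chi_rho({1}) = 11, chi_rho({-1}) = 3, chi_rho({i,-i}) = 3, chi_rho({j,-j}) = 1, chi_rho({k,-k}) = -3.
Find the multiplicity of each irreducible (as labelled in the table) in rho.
Multiplicities: chi_1: 2, chi_2: 3, chi_3: 2, chi_4: 0, chi_5: 2.

Why: Use <chi_rho, chi> = (1/|G|) sum_C |C| * chi_rho(C) * conj(chi(C)) with |G| = 8 for each irreducible chi in the table:
  <chi_rho, chi_1> = (1/8)[1*(11)*conj(1) + 1*(3)*conj(1) + 2*(3)*conj(1) + 2*(1)*conj(1) + 2*(-3)*conj(1)]
      = (1/8)[(11) + (3) + (6) + (2) + (-6)] = 16/8 = 2
  <chi_rho, chi_2> = (1/8)[1*(11)*conj(1) + 1*(3)*conj(1) + 2*(3)*conj(1) + 2*(1)*conj(-1) + 2*(-3)*conj(-1)]
      = (1/8)[(11) + (3) + (6) + (-2) + (6)] = 24/8 = 3
  <chi_rho, chi_3> = (1/8)[1*(11)*conj(1) + 1*(3)*conj(1) + 2*(3)*conj(-1) + 2*(1)*conj(1) + 2*(-3)*conj(-1)]
      = (1/8)[(11) + (3) + (-6) + (2) + (6)] = 16/8 = 2
  <chi_rho, chi_4> = (1/8)[1*(11)*conj(1) + 1*(3)*conj(1) + 2*(3)*conj(-1) + 2*(1)*conj(-1) + 2*(-3)*conj(1)]
      = (1/8)[(11) + (3) + (-6) + (-2) + (-6)] = 0/8 = 0
  <chi_rho, chi_5> = (1/8)[1*(11)*conj(2) + 1*(3)*conj(-2) + 2*(3)*conj(0) + 2*(1)*conj(0) + 2*(-3)*conj(0)]
      = (1/8)[(22) + (-6) + (0) + (0) + (0)] = 16/8 = 2
Dimension check: dim(rho) = sum (mult * dim) = 2*1 + 3*1 + 2*1 + 0*1 + 2*2 = 11 = chi_rho(e) = 11.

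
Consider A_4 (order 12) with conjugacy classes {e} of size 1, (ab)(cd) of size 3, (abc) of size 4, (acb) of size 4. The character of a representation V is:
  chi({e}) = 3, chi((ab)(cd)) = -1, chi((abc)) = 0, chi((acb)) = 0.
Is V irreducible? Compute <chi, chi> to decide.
Irreducible: <chi, chi> = 1.

<chi, chi> = (1/|G|) sum_C |C| * |chi(C)|^2 = (1/12)[1*|3|^2 + 3*|-1|^2 + 4*|0|^2 + 4*|0|^2]
  = (1/12)[(9) + (3) + (0) + (0)] = 12/12 = 1.
(Exp terms are combined using exp(i*s)*conj(exp(i*t)) = exp(i*(s-t)), and sums of them are collapsed using the identity that for every m > 1 the m distinct m-th roots of unity sum to 0, e.g. 1 + exp(2*I*pi/3) + exp(-2*I*pi/3) = 0.)
A character is irreducible iff <chi, chi> = 1, so this representation is irreducible.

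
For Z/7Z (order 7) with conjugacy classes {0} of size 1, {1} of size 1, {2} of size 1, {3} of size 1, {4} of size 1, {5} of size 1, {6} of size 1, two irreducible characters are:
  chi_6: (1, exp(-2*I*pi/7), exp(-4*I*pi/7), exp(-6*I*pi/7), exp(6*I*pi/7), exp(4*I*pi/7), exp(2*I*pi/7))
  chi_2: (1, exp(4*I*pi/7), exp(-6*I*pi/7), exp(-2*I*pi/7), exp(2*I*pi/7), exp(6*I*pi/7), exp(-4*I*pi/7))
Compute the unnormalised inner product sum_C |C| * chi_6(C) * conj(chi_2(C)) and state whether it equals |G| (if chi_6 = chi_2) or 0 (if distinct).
Sum = 0; so <chi_6, chi_2> = 0 (distinct irreducibles are orthogonal).

Derivation: Compute term by term over conjugacy classes (|C| * chi_6(C) * conj(chi_2(C))):
  1*(1)*conj(1) + 1*(exp(-2*I*pi/7))*conj(exp(4*I*pi/7)) + 1*(exp(-4*I*pi/7))*conj(exp(-6*I*pi/7)) + 1*(exp(-6*I*pi/7))*conj(exp(-2*I*pi/7)) + 1*(exp(6*I*pi/7))*conj(exp(2*I*pi/7)) + 1*(exp(4*I*pi/7))*conj(exp(6*I*pi/7)) + 1*(exp(2*I*pi/7))*conj(exp(-4*I*pi/7))
  = (1) + (exp(-6*I*pi/7)) + (exp(2*I*pi/7)) + (exp(-4*I*pi/7)) + (exp(4*I*pi/7)) + (exp(-2*I*pi/7)) + (exp(6*I*pi/7))
  = 0.
(Exp terms are combined using exp(i*s)*conj(exp(i*t)) = exp(i*(s-t)), and sums of them are collapsed using the identity that for every m > 1 the m distinct m-th roots of unity sum to 0, e.g. 1 + exp(2*I*pi/3) + exp(-2*I*pi/3) = 0.)
Dividing by |G| = 7 gives 0/7 = 0, matching the row-orthogonality relation <chi_6, chi_2> = [chi_6 = chi_2].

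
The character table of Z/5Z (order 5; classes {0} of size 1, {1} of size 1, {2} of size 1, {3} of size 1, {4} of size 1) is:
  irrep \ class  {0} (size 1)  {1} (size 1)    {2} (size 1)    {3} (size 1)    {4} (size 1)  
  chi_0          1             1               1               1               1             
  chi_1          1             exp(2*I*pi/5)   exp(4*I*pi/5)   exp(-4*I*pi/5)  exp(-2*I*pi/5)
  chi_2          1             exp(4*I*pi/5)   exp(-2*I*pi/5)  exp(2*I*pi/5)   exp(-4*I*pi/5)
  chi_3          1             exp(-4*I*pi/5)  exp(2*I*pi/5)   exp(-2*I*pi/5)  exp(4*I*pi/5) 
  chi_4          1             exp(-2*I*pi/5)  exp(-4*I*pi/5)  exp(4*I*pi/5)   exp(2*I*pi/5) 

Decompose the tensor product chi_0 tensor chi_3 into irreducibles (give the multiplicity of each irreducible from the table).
chi_0 tensor chi_3 = chi_3 (all other irreducibles have multiplicity 0).

Explanation: The character of a tensor product is the pointwise product (chi_0 * chi_3)(C) = chi_0(C) * chi_3(C):
  {0}: (1)*(1), {1}: (1)*(exp(-4*I*pi/5)), {2}: (1)*(exp(2*I*pi/5)), {3}: (1)*(exp(-2*I*pi/5)), {4}: (1)*(exp(4*I*pi/5))
so (chi_0 * chi_3) takes values
  {0} -> 1, {1} -> exp(-4*I*pi/5), {2} -> exp(2*I*pi/5), {3} -> exp(-2*I*pi/5), {4} -> exp(4*I*pi/5).
Now take the inner product of this character with each irreducible chi from the table, <chi_0*chi_3, chi> = (1/5) sum_C |C| (chi_0*chi_3)(C) conj(chi(C)):
  <chi_0*chi_3, chi_0> = (1/5)[1*(1)*conj(1) + 1*(exp(-4*I*pi/5))*conj(1) + 1*(exp(2*I*pi/5))*conj(1) + 1*(exp(-2*I*pi/5))*conj(1) + 1*(exp(4*I*pi/5))*conj(1)]
      = (1/5)[(1) + (exp(-4*I*pi/5)) + (exp(2*I*pi/5)) + (exp(-2*I*pi/5)) + (exp(4*I*pi/5))] = 0/5 = 0
  <chi_0*chi_3, chi_1> = (1/5)[1*(1)*conj(1) + 1*(exp(-4*I*pi/5))*conj(exp(2*I*pi/5)) + 1*(exp(2*I*pi/5))*conj(exp(4*I*pi/5)) + 1*(exp(-2*I*pi/5))*conj(exp(-4*I*pi/5)) + 1*(exp(4*I*pi/5))*conj(exp(-2*I*pi/5))]
      = (1/5)[(1) + (exp(4*I*pi/5)) + (exp(-2*I*pi/5)) + (exp(2*I*pi/5)) + (exp(-4*I*pi/5))] = 0/5 = 0
  <chi_0*chi_3, chi_2> = (1/5)[1*(1)*conj(1) + 1*(exp(-4*I*pi/5))*conj(exp(4*I*pi/5)) + 1*(exp(2*I*pi/5))*conj(exp(-2*I*pi/5)) + 1*(exp(-2*I*pi/5))*conj(exp(2*I*pi/5)) + 1*(exp(4*I*pi/5))*conj(exp(-4*I*pi/5))]
      = (1/5)[(1) + (exp(2*I*pi/5)) + (exp(4*I*pi/5)) + (exp(-4*I*pi/5)) + (exp(-2*I*pi/5))] = 0/5 = 0
  <chi_0*chi_3, chi_3> = (1/5)[1*(1)*conj(1) + 1*(exp(-4*I*pi/5))*conj(exp(-4*I*pi/5)) + 1*(exp(2*I*pi/5))*conj(exp(2*I*pi/5)) + 1*(exp(-2*I*pi/5))*conj(exp(-2*I*pi/5)) + 1*(exp(4*I*pi/5))*conj(exp(4*I*pi/5))]
      = (1/5)[(1) + (1) + (1) + (1) + (1)] = 5/5 = 1
  <chi_0*chi_3, chi_4> = (1/5)[1*(1)*conj(1) + 1*(exp(-4*I*pi/5))*conj(exp(-2*I*pi/5)) + 1*(exp(2*I*pi/5))*conj(exp(-4*I*pi/5)) + 1*(exp(-2*I*pi/5))*conj(exp(4*I*pi/5)) + 1*(exp(4*I*pi/5))*conj(exp(2*I*pi/5))]
      = (1/5)[(1) + (exp(-2*I*pi/5)) + (exp(-4*I*pi/5)) + (exp(4*I*pi/5)) + (exp(2*I*pi/5))] = 0/5 = 0
(Exp terms are combined using exp(i*s)*conj(exp(i*t)) = exp(i*(s-t)), and sums of them are collapsed using the identity that for every m > 1 the m distinct m-th roots of unity sum to 0, e.g. 1 + exp(2*I*pi/3) + exp(-2*I*pi/3) = 0.)
Hence the multiplicities are chi_3: 1. Dimension check: dim(chi_0)*dim(chi_3) = 1*1 = 1 and sum (mult * dim) = 1*1 = 1.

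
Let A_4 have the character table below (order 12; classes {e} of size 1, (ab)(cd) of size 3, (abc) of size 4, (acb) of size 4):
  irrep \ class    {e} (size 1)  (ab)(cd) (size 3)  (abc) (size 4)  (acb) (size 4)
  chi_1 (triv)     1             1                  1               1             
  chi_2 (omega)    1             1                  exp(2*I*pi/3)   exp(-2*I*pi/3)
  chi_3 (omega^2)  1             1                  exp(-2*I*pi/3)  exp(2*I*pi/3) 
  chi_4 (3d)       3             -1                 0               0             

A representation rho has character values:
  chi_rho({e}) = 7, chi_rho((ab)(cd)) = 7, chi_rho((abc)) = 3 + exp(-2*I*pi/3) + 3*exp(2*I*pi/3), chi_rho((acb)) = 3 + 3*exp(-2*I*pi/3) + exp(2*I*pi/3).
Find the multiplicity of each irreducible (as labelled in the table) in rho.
Multiplicities: chi_1: 3, chi_2: 3, chi_3: 1, chi_4: 0.

Justification: Use <chi_rho, chi> = (1/|G|) sum_C |C| * chi_rho(C) * conj(chi(C)) with |G| = 12 for each irreducible chi in the table:
  <chi_rho, chi_1> = (1/12)[1*(7)*conj(1) + 3*(7)*conj(1) + 4*(3 + exp(-2*I*pi/3) + 3*exp(2*I*pi/3))*conj(1) + 4*(3 + 3*exp(-2*I*pi/3) + exp(2*I*pi/3))*conj(1)]
      = (1/12)[(7) + (21) + (12 + 4*exp(-2*I*pi/3) + 12*exp(2*I*pi/3)) + (12 + 12*exp(-2*I*pi/3) + 4*exp(2*I*pi/3))] = 36/12 = 3
  <chi_rho, chi_2> = (1/12)[1*(7)*conj(1) + 3*(7)*conj(1) + 4*(3 + exp(-2*I*pi/3) + 3*exp(2*I*pi/3))*conj(exp(2*I*pi/3)) + 4*(3 + 3*exp(-2*I*pi/3) + exp(2*I*pi/3))*conj(exp(-2*I*pi/3))]
      = (1/12)[(7) + (21) + (12 + 12*exp(-2*I*pi/3) + 4*exp(2*I*pi/3)) + (12 + 4*exp(-2*I*pi/3) + 12*exp(2*I*pi/3))] = 36/12 = 3
  <chi_rho, chi_3> = (1/12)[1*(7)*conj(1) + 3*(7)*conj(1) + 4*(3 + exp(-2*I*pi/3) + 3*exp(2*I*pi/3))*conj(exp(-2*I*pi/3)) + 4*(3 + 3*exp(-2*I*pi/3) + exp(2*I*pi/3))*conj(exp(2*I*pi/3))]
      = (1/12)[(7) + (21) + (-8) + (-8)] = 12/12 = 1
  <chi_rho, chi_4> = (1/12)[1*(7)*conj(3) + 3*(7)*conj(-1) + 4*(3 + exp(-2*I*pi/3) + 3*exp(2*I*pi/3))*conj(0) + 4*(3 + 3*exp(-2*I*pi/3) + exp(2*I*pi/3))*conj(0)]
      = (1/12)[(21) + (-21) + (0) + (0)] = 0/12 = 0
(Exp terms are combined using exp(i*s)*conj(exp(i*t)) = exp(i*(s-t)), and sums of them are collapsed using the identity that for every m > 1 the m distinct m-th roots of unity sum to 0, e.g. 1 + exp(2*I*pi/3) + exp(-2*I*pi/3) = 0.)
Dimension check: dim(rho) = sum (mult * dim) = 3*1 + 3*1 + 1*1 + 0*3 = 7 = chi_rho(e) = 7.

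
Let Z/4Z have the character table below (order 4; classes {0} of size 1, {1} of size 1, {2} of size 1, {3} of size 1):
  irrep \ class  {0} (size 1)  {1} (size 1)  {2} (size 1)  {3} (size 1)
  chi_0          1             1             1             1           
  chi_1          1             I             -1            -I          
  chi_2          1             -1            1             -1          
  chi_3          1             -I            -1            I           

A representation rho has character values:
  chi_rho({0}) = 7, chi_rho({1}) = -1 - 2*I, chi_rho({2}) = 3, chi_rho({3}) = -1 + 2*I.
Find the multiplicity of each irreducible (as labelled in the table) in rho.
Multiplicities: chi_0: 2, chi_1: 0, chi_2: 3, chi_3: 2.

Details: Use <chi_rho, chi> = (1/|G|) sum_C |C| * chi_rho(C) * conj(chi(C)) with |G| = 4 for each irreducible chi in the table:
  <chi_rho, chi_0> = (1/4)[1*(7)*conj(1) + 1*(-1 - 2*I)*conj(1) + 1*(3)*conj(1) + 1*(-1 + 2*I)*conj(1)]
      = (1/4)[(7) + (-1 - 2*I) + (3) + (-1 + 2*I)] = 8/4 = 2
  <chi_rho, chi_1> = (1/4)[1*(7)*conj(1) + 1*(-1 - 2*I)*conj(I) + 1*(3)*conj(-1) + 1*(-1 + 2*I)*conj(-I)]
      = (1/4)[(7) + (-2 + I) + (-3) + (-2 - I)] = 0/4 = 0
  <chi_rho, chi_2> = (1/4)[1*(7)*conj(1) + 1*(-1 - 2*I)*conj(-1) + 1*(3)*conj(1) + 1*(-1 + 2*I)*conj(-1)]
      = (1/4)[(7) + (1 + 2*I) + (3) + (1 - 2*I)] = 12/4 = 3
  <chi_rho, chi_3> = (1/4)[1*(7)*conj(1) + 1*(-1 - 2*I)*conj(-I) + 1*(3)*conj(-1) + 1*(-1 + 2*I)*conj(I)]
      = (1/4)[(7) + (2 - I) + (-3) + (2 + I)] = 8/4 = 2
(Exp terms are combined using exp(i*s)*conj(exp(i*t)) = exp(i*(s-t)), and sums of them are collapsed using the identity that for every m > 1 the m distinct m-th roots of unity sum to 0, e.g. 1 + exp(2*I*pi/3) + exp(-2*I*pi/3) = 0.)
Dimension check: dim(rho) = sum (mult * dim) = 2*1 + 0*1 + 3*1 + 2*1 = 7 = chi_rho(e) = 7.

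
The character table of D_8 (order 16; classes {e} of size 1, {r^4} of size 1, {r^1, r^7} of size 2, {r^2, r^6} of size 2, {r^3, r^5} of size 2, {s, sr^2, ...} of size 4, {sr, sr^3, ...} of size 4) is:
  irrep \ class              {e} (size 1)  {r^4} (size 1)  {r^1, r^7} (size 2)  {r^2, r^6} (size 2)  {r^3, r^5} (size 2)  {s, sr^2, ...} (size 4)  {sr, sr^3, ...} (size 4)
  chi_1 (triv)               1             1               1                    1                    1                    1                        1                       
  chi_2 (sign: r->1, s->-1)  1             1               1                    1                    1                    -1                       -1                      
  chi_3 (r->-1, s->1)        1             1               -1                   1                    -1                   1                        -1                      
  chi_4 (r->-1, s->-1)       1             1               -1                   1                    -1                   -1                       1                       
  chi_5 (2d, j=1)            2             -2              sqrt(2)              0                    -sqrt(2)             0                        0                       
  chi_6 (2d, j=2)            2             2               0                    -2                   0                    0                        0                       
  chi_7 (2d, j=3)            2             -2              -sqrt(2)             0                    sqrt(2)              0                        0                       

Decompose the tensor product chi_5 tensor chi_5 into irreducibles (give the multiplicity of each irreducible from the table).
chi_5 tensor chi_5 = chi_1 + chi_2 + chi_6 (all other irreducibles have multiplicity 0).

Justification: The character of a tensor product is the pointwise product (chi_5 * chi_5)(C) = chi_5(C) * chi_5(C):
  {e}: (2)*(2), {r^4}: (-2)*(-2), {r^1, r^7}: (sqrt(2))*(sqrt(2)), {r^2, r^6}: (0)*(0), {r^3, r^5}: (-sqrt(2))*(-sqrt(2)), {s, sr^2, ...}: (0)*(0), {sr, sr^3, ...}: (0)*(0)
so (chi_5 * chi_5) takes values
  {e} -> 4, {r^4} -> 4, {r^1, r^7} -> 2, {r^2, r^6} -> 0, {r^3, r^5} -> 2, {s, sr^2, ...} -> 0, {sr, sr^3, ...} -> 0.
Now take the inner product of this character with each irreducible chi from the table, <chi_5*chi_5, chi> = (1/16) sum_C |C| (chi_5*chi_5)(C) conj(chi(C)):
  <chi_5*chi_5, chi_1> = (1/16)[1*(4)*conj(1) + 1*(4)*conj(1) + 2*(2)*conj(1) + 2*(0)*conj(1) + 2*(2)*conj(1) + 4*(0)*conj(1) + 4*(0)*conj(1)]
      = (1/16)[(4) + (4) + (4) + (0) + (4) + (0) + (0)] = 16/16 = 1
  <chi_5*chi_5, chi_2> = (1/16)[1*(4)*conj(1) + 1*(4)*conj(1) + 2*(2)*conj(1) + 2*(0)*conj(1) + 2*(2)*conj(1) + 4*(0)*conj(-1) + 4*(0)*conj(-1)]
      = (1/16)[(4) + (4) + (4) + (0) + (4) + (0) + (0)] = 16/16 = 1
  <chi_5*chi_5, chi_3> = (1/16)[1*(4)*conj(1) + 1*(4)*conj(1) + 2*(2)*conj(-1) + 2*(0)*conj(1) + 2*(2)*conj(-1) + 4*(0)*conj(1) + 4*(0)*conj(-1)]
      = (1/16)[(4) + (4) + (-4) + (0) + (-4) + (0) + (0)] = 0/16 = 0
  <chi_5*chi_5, chi_4> = (1/16)[1*(4)*conj(1) + 1*(4)*conj(1) + 2*(2)*conj(-1) + 2*(0)*conj(1) + 2*(2)*conj(-1) + 4*(0)*conj(-1) + 4*(0)*conj(1)]
      = (1/16)[(4) + (4) + (-4) + (0) + (-4) + (0) + (0)] = 0/16 = 0
  <chi_5*chi_5, chi_5> = (1/16)[1*(4)*conj(2) + 1*(4)*conj(-2) + 2*(2)*conj(sqrt(2)) + 2*(0)*conj(0) + 2*(2)*conj(-sqrt(2)) + 4*(0)*conj(0) + 4*(0)*conj(0)]
      = (1/16)[(8) + (-8) + (4*sqrt(2)) + (0) + (-4*sqrt(2)) + (0) + (0)] = 0/16 = 0
  <chi_5*chi_5, chi_6> = (1/16)[1*(4)*conj(2) + 1*(4)*conj(2) + 2*(2)*conj(0) + 2*(0)*conj(-2) + 2*(2)*conj(0) + 4*(0)*conj(0) + 4*(0)*conj(0)]
      = (1/16)[(8) + (8) + (0) + (0) + (0) + (0) + (0)] = 16/16 = 1
  <chi_5*chi_5, chi_7> = (1/16)[1*(4)*conj(2) + 1*(4)*conj(-2) + 2*(2)*conj(-sqrt(2)) + 2*(0)*conj(0) + 2*(2)*conj(sqrt(2)) + 4*(0)*conj(0) + 4*(0)*conj(0)]
      = (1/16)[(8) + (-8) + (-4*sqrt(2)) + (0) + (4*sqrt(2)) + (0) + (0)] = 0/16 = 0
Hence the multiplicities are chi_1: 1, chi_2: 1, chi_6: 1. Dimension check: dim(chi_5)*dim(chi_5) = 2*2 = 4 and sum (mult * dim) = 1*1 + 1*1 + 1*2 = 4.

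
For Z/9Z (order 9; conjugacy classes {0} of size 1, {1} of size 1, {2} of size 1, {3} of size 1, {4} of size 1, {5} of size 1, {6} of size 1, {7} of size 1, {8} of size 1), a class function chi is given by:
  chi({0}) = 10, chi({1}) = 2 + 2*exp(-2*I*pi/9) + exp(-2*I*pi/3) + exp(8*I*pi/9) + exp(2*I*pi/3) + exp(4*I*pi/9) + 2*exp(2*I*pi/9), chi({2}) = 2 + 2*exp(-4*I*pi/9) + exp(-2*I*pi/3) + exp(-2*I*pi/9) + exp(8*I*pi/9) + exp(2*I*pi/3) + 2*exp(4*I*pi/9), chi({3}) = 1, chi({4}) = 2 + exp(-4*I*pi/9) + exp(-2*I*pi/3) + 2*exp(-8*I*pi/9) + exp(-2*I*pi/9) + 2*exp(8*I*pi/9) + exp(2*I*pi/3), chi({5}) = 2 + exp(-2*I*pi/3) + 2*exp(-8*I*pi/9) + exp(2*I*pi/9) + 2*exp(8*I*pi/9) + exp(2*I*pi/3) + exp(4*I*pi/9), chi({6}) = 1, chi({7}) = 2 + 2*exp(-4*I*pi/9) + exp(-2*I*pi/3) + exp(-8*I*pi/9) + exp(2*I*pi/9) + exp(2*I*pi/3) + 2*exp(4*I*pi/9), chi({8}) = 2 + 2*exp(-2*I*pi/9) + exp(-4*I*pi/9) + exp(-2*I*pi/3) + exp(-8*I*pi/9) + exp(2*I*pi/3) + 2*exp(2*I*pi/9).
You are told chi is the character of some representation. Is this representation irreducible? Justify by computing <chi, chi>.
Not irreducible (reducible): <chi, chi> = 16 > 1.

Justification: <chi, chi> = (1/|G|) sum_C |C| * |chi(C)|^2 = (1/9)[1*|10|^2 + 1*|2 + 2*exp(-2*I*pi/9) + exp(-2*I*pi/3) + exp(8*I*pi/9) + exp(2*I*pi/3) + exp(4*I*pi/9) + 2*exp(2*I*pi/9)|^2 + 1*|2 + 2*exp(-4*I*pi/9) + exp(-2*I*pi/3) + exp(-2*I*pi/9) + exp(8*I*pi/9) + exp(2*I*pi/3) + 2*exp(4*I*pi/9)|^2 + 1*|1|^2 + 1*|2 + exp(-4*I*pi/9) + exp(-2*I*pi/3) + 2*exp(-8*I*pi/9) + exp(-2*I*pi/9) + 2*exp(8*I*pi/9) + exp(2*I*pi/3)|^2 + 1*|2 + exp(-2*I*pi/3) + 2*exp(-8*I*pi/9) + exp(2*I*pi/9) + 2*exp(8*I*pi/9) + exp(2*I*pi/3) + exp(4*I*pi/9)|^2 + 1*|1|^2 + 1*|2 + 2*exp(-4*I*pi/9) + exp(-2*I*pi/3) + exp(-8*I*pi/9) + exp(2*I*pi/9) + exp(2*I*pi/3) + 2*exp(4*I*pi/9)|^2 + 1*|2 + 2*exp(-2*I*pi/9) + exp(-4*I*pi/9) + exp(-2*I*pi/3) + exp(-8*I*pi/9) + exp(2*I*pi/3) + 2*exp(2*I*pi/9)|^2]
  = (1/9)[(100) + (16 + 12*exp(-4*I*pi/9) + 9*exp(-2*I*pi/3) + 12*exp(-2*I*pi/9) + 9*exp(-8*I*pi/9) + 9*exp(8*I*pi/9) + 12*exp(2*I*pi/9) + 9*exp(2*I*pi/3) + 12*exp(4*I*pi/9)) + (16 + 12*exp(-4*I*pi/9) + 9*exp(-2*I*pi/3) + 9*exp(-2*I*pi/9) + 12*exp(-8*I*pi/9) + 12*exp(8*I*pi/9) + 9*exp(2*I*pi/9) + 9*exp(2*I*pi/3) + 12*exp(4*I*pi/9)) + (1) + (16 + 9*exp(-4*I*pi/9) + 9*exp(-2*I*pi/3) + 12*exp(-2*I*pi/9) + 12*exp(-8*I*pi/9) + 12*exp(8*I*pi/9) + 12*exp(2*I*pi/9) + 9*exp(2*I*pi/3) + 9*exp(4*I*pi/9)) + (16 + 9*exp(-4*I*pi/9) + 9*exp(-2*I*pi/3) + 12*exp(-2*I*pi/9) + 12*exp(-8*I*pi/9) + 12*exp(8*I*pi/9) + 12*exp(2*I*pi/9) + 9*exp(2*I*pi/3) + 9*exp(4*I*pi/9)) + (1) + (16 + 12*exp(-4*I*pi/9) + 9*exp(-2*I*pi/3) + 9*exp(-2*I*pi/9) + 12*exp(-8*I*pi/9) + 12*exp(8*I*pi/9) + 9*exp(2*I*pi/9) + 9*exp(2*I*pi/3) + 12*exp(4*I*pi/9)) + (16 + 12*exp(-4*I*pi/9) + 9*exp(-2*I*pi/3) + 12*exp(-2*I*pi/9) + 9*exp(-8*I*pi/9) + 9*exp(8*I*pi/9) + 12*exp(2*I*pi/9) + 9*exp(2*I*pi/3) + 12*exp(4*I*pi/9))] = 144/9 = 16.
(Exp terms are combined using exp(i*s)*conj(exp(i*t)) = exp(i*(s-t)), and sums of them are collapsed using the identity that for every m > 1 the m distinct m-th roots of unity sum to 0, e.g. 1 + exp(2*I*pi/3) + exp(-2*I*pi/3) = 0.)
A character is irreducible iff <chi, chi> = 1, so this representation is reducible.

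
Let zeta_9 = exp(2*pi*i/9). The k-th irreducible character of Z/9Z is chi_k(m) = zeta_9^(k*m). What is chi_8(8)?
chi_8(8) = zeta_9^64 = exp(2*I*pi/9)

Argument: chi_8(8) = zeta_9^(8*8) = zeta_9^64. Since zeta_9^9 = 1, this equals zeta_9^1 = exp(2*pi*i*1/9) = exp(2*I*pi/9).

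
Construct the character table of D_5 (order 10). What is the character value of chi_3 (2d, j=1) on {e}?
Conjugacy classes: {e} of size 1, {r^1, r^4} of size 2, {r^2, r^3} of size 2, {s, sr, ..., sr^4} of size 5.
Character table:
  irrep \ class              {e} (size 1)  {r^1, r^4} (size 2)  {r^2, r^3} (size 2)  {s, sr, ..., sr^4} (size 5)
  chi_1 (triv)               1             1                    1                    1                          
  chi_2 (sign: r->1, s->-1)  1             1                    1                    -1                         
  chi_3 (2d, j=1)            2             -1/2 + sqrt(5)/2     -sqrt(5)/2 - 1/2     0                          
  chi_4 (2d, j=2)            2             -sqrt(5)/2 - 1/2     -1/2 + sqrt(5)/2     0                          

Spot check: chi_3 (2d, j=1) on {e} = 2.

Details: D_5 has order 2*5 = 10 with 4 conjugacy classes, hence 4 irreducibles. Sum of squared dims 1 + 1 + 4 + 4 = 10 = |G|. Linear characters come from the abelianisation; the 2-dimensional irreps have character r^k -> 2*cos(2*pi*j*k/5), reflections -> 0.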